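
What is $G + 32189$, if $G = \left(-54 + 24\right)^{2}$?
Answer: $33089$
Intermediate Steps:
$G = 900$ ($G = \left(-30\right)^{2} = 900$)
$G + 32189 = 900 + 32189 = 33089$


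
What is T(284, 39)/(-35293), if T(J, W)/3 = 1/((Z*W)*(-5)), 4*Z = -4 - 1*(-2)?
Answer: -2/2294045 ≈ -8.7182e-7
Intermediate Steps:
Z = -1/2 (Z = (-4 - 1*(-2))/4 = (-4 + 2)/4 = (1/4)*(-2) = -1/2 ≈ -0.50000)
T(J, W) = 6/(5*W) (T(J, W) = 3/((-W/2*(-5))) = 3/((5*W/2)) = 3*(2/(5*W)) = 6/(5*W))
T(284, 39)/(-35293) = ((6/5)/39)/(-35293) = ((6/5)*(1/39))*(-1/35293) = (2/65)*(-1/35293) = -2/2294045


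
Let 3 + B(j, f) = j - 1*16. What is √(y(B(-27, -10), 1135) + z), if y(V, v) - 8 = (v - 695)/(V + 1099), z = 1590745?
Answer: √21775823537/117 ≈ 1261.3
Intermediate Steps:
B(j, f) = -19 + j (B(j, f) = -3 + (j - 1*16) = -3 + (j - 16) = -3 + (-16 + j) = -19 + j)
y(V, v) = 8 + (-695 + v)/(1099 + V) (y(V, v) = 8 + (v - 695)/(V + 1099) = 8 + (-695 + v)/(1099 + V))
√(y(B(-27, -10), 1135) + z) = √((8097 + 1135 + 8*(-19 - 27))/(1099 + (-19 - 27)) + 1590745) = √((8097 + 1135 + 8*(-46))/(1099 - 46) + 1590745) = √((8097 + 1135 - 368)/1053 + 1590745) = √((1/1053)*8864 + 1590745) = √(8864/1053 + 1590745) = √(1675063349/1053) = √21775823537/117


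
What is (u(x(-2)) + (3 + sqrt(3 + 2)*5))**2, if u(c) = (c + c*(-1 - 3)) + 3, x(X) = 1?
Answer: 134 + 30*sqrt(5) ≈ 201.08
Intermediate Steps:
u(c) = 3 - 3*c (u(c) = (c + c*(-4)) + 3 = (c - 4*c) + 3 = -3*c + 3 = 3 - 3*c)
(u(x(-2)) + (3 + sqrt(3 + 2)*5))**2 = ((3 - 3*1) + (3 + sqrt(3 + 2)*5))**2 = ((3 - 3) + (3 + sqrt(5)*5))**2 = (0 + (3 + 5*sqrt(5)))**2 = (3 + 5*sqrt(5))**2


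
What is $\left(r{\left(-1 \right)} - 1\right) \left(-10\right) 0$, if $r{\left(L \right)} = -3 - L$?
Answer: $0$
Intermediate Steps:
$\left(r{\left(-1 \right)} - 1\right) \left(-10\right) 0 = \left(\left(-3 - -1\right) - 1\right) \left(-10\right) 0 = \left(\left(-3 + 1\right) - 1\right) \left(-10\right) 0 = \left(-2 - 1\right) \left(-10\right) 0 = \left(-3\right) \left(-10\right) 0 = 30 \cdot 0 = 0$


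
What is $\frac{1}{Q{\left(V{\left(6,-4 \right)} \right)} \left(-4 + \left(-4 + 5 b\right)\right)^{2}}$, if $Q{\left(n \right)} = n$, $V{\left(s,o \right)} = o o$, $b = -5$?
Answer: $\frac{1}{17424} \approx 5.7392 \cdot 10^{-5}$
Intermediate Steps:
$V{\left(s,o \right)} = o^{2}$
$\frac{1}{Q{\left(V{\left(6,-4 \right)} \right)} \left(-4 + \left(-4 + 5 b\right)\right)^{2}} = \frac{1}{\left(-4\right)^{2} \left(-4 + \left(-4 + 5 \left(-5\right)\right)\right)^{2}} = \frac{1}{16 \left(-4 - 29\right)^{2}} = \frac{1}{16 \left(-33\right)^{2}} = \frac{1}{16 \cdot 1089} = \frac{1}{17424}$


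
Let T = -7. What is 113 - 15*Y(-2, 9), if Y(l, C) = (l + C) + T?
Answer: 113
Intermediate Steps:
Y(l, C) = -7 + C + l (Y(l, C) = (l + C) - 7 = (C + l) - 7 = -7 + C + l)
113 - 15*Y(-2, 9) = 113 - 15*(-7 + 9 - 2) = 113 - 15*0 = 113 + 0 = 113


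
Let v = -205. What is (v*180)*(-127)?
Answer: 4686300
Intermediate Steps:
(v*180)*(-127) = -205*180*(-127) = -36900*(-127) = 4686300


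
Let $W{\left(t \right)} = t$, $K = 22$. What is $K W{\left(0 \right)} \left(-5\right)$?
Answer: $0$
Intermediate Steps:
$K W{\left(0 \right)} \left(-5\right) = 22 \cdot 0 \left(-5\right) = 0 \left(-5\right) = 0$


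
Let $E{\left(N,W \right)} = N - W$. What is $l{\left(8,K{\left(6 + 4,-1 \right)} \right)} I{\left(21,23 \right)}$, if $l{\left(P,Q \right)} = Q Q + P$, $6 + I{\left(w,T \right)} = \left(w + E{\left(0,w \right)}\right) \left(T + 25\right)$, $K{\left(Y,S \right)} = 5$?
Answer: $-198$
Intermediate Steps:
$I{\left(w,T \right)} = -6$ ($I{\left(w,T \right)} = -6 + \left(w + \left(0 - w\right)\right) \left(T + 25\right) = -6 + \left(w - w\right) \left(25 + T\right) = -6 + 0 \left(25 + T\right) = -6 + 0 = -6$)
$l{\left(P,Q \right)} = P + Q^{2}$ ($l{\left(P,Q \right)} = Q^{2} + P = P + Q^{2}$)
$l{\left(8,K{\left(6 + 4,-1 \right)} \right)} I{\left(21,23 \right)} = \left(8 + 5^{2}\right) \left(-6\right) = \left(8 + 25\right) \left(-6\right) = 33 \left(-6\right) = -198$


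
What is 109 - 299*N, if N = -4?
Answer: 1305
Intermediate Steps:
109 - 299*N = 109 - 299*(-4) = 109 + 1196 = 1305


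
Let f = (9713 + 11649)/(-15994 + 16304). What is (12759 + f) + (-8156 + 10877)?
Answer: 2410081/155 ≈ 15549.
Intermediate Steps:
f = 10681/155 (f = 21362/310 = 21362*(1/310) = 10681/155 ≈ 68.910)
(12759 + f) + (-8156 + 10877) = (12759 + 10681/155) + (-8156 + 10877) = 1988326/155 + 2721 = 2410081/155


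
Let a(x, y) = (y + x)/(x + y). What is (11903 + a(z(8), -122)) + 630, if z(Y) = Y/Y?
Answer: 12534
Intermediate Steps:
z(Y) = 1
a(x, y) = 1 (a(x, y) = (x + y)/(x + y) = 1)
(11903 + a(z(8), -122)) + 630 = (11903 + 1) + 630 = 11904 + 630 = 12534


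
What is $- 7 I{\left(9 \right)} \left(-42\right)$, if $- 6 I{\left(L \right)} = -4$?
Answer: $196$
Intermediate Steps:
$I{\left(L \right)} = \frac{2}{3}$ ($I{\left(L \right)} = \left(- \frac{1}{6}\right) \left(-4\right) = \frac{2}{3}$)
$- 7 I{\left(9 \right)} \left(-42\right) = \left(-7\right) \frac{2}{3} \left(-42\right) = \left(- \frac{14}{3}\right) \left(-42\right) = 196$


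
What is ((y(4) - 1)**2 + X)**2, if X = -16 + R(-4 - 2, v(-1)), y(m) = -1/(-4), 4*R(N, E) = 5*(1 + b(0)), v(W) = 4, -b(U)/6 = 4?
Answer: 499849/256 ≈ 1952.5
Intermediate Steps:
b(U) = -24 (b(U) = -6*4 = -24)
R(N, E) = -115/4 (R(N, E) = (5*(1 - 24))/4 = (5*(-23))/4 = (1/4)*(-115) = -115/4)
y(m) = 1/4 (y(m) = -1*(-1/4) = 1/4)
X = -179/4 (X = -16 - 115/4 = -179/4 ≈ -44.750)
((y(4) - 1)**2 + X)**2 = ((1/4 - 1)**2 - 179/4)**2 = ((-3/4)**2 - 179/4)**2 = (9/16 - 179/4)**2 = (-707/16)**2 = 499849/256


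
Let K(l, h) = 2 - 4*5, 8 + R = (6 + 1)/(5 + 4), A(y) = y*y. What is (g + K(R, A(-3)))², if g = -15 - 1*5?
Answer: 1444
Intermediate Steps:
A(y) = y²
R = -65/9 (R = -8 + (6 + 1)/(5 + 4) = -8 + 7/9 = -65/9 ≈ -7.2222)
K(l, h) = -18 (K(l, h) = 2 - 20 = -18)
g = -20 (g = -15 - 5 = -20)
(g + K(R, A(-3)))² = (-20 - 18)² = (-38)² = 1444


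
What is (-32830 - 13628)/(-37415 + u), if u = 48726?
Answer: -46458/11311 ≈ -4.1073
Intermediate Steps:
(-32830 - 13628)/(-37415 + u) = (-32830 - 13628)/(-37415 + 48726) = -46458/11311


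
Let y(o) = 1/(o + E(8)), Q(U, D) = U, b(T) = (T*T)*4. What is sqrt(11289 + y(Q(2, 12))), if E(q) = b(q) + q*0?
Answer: sqrt(751441254)/258 ≈ 106.25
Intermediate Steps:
b(T) = 4*T**2 (b(T) = T**2*4 = 4*T**2)
E(q) = 4*q**2 (E(q) = 4*q**2 + q*0 = 4*q**2 + 0 = 4*q**2)
y(o) = 1/(256 + o) (y(o) = 1/(o + 4*8**2) = 1/(o + 4*64) = 1/(o + 256) = 1/(256 + o))
sqrt(11289 + y(Q(2, 12))) = sqrt(11289 + 1/(256 + 2)) = sqrt(11289 + 1/258) = sqrt(2912563/258) = sqrt(751441254)/258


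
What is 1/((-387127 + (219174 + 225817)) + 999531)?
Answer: 1/1057395 ≈ 9.4572e-7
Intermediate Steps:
1/((-387127 + (219174 + 225817)) + 999531) = 1/((-387127 + 444991) + 999531) = 1/(57864 + 999531) = 1/1057395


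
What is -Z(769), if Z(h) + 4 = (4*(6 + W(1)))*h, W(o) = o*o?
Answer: -21528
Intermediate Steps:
W(o) = o**2
Z(h) = -4 + 28*h (Z(h) = -4 + (4*(6 + 1**2))*h = -4 + (4*(6 + 1))*h = -4 + (4*7)*h = -4 + 28*h)
-Z(769) = -(-4 + 28*769) = -(-4 + 21532) = -1*21528 = -21528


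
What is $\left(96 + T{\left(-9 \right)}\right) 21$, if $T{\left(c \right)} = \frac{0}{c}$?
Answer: $2016$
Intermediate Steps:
$T{\left(c \right)} = 0$
$\left(96 + T{\left(-9 \right)}\right) 21 = \left(96 + 0\right) 21 = 96 \cdot 21 = 2016$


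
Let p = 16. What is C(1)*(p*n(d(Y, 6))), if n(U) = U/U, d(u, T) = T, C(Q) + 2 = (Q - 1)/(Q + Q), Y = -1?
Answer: -32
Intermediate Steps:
C(Q) = -2 + (-1 + Q)/(2*Q) (C(Q) = -2 + (Q - 1)/(Q + Q) = -2 + (-1 + Q)/((2*Q)) = -2 + (-1 + Q)*(1/(2*Q)) = -2 + (-1 + Q)/(2*Q))
n(U) = 1
C(1)*(p*n(d(Y, 6))) = ((½)*(-1 - 3*1)/1)*(16*1) = ((½)*1*(-1 - 3))*16 = ((½)*1*(-4))*16 = -2*16 = -32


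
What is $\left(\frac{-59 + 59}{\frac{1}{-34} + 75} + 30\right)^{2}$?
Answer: $900$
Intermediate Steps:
$\left(\frac{-59 + 59}{\frac{1}{-34} + 75} + 30\right)^{2} = \left(\frac{0}{- \frac{1}{34} + 75} + 30\right)^{2} = \left(\frac{0}{\frac{2549}{34}} + 30\right)^{2} = \left(0 \cdot \frac{34}{2549} + 30\right)^{2} = \left(0 + 30\right)^{2} = 30^{2} = 900$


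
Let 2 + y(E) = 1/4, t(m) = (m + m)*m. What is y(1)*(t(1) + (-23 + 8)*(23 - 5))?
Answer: 469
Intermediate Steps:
t(m) = 2*m² (t(m) = (2*m)*m = 2*m²)
y(E) = -7/4 (y(E) = -2 + 1/4 = -2 + ¼ = -7/4)
y(1)*(t(1) + (-23 + 8)*(23 - 5)) = -7*(2*1² + (-23 + 8)*(23 - 5))/4 = -7*(2*1 - 15*18)/4 = -7*(2 - 270)/4 = -7/4*(-268) = 469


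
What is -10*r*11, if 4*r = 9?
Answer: -495/2 ≈ -247.50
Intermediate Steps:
r = 9/4 (r = (1/4)*9 = 9/4 ≈ 2.2500)
-10*r*11 = -10*9/4*11 = -45/2*11 = -495/2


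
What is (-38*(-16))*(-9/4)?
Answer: -1368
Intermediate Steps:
(-38*(-16))*(-9/4) = 608*(-9*¼) = 608*(-9/4) = -1368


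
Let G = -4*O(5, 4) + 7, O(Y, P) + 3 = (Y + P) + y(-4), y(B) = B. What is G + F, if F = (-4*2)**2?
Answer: 63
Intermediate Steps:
O(Y, P) = -7 + P + Y (O(Y, P) = -3 + ((Y + P) - 4) = -3 + ((P + Y) - 4) = -3 + (-4 + P + Y) = -7 + P + Y)
G = -1 (G = -4*(-7 + 4 + 5) + 7 = -4*2 + 7 = -8 + 7 = -1)
F = 64 (F = (-8)**2 = 64)
G + F = -1 + 64 = 63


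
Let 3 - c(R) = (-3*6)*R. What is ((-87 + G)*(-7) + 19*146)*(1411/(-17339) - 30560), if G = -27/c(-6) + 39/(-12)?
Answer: -36073785686829/346780 ≈ -1.0402e+8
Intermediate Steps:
c(R) = 3 + 18*R (c(R) = 3 - (-3*6)*R = 3 - (-18)*R = 3 + 18*R)
G = -419/140 (G = -27/(3 + 18*(-6)) + 39/(-12) = -27/(3 - 108) + 39*(-1/12) = -27/(-105) - 13/4 = -27*(-1/105) - 13/4 = 9/35 - 13/4 = -419/140 ≈ -2.9929)
((-87 + G)*(-7) + 19*146)*(1411/(-17339) - 30560) = ((-87 - 419/140)*(-7) + 19*146)*(1411/(-17339) - 30560) = (-12599/140*(-7) + 2774)*(1411*(-1/17339) - 30560) = (12599/20 + 2774)*(-1411/17339 - 30560) = (68079/20)*(-529881251/17339) = -36073785686829/346780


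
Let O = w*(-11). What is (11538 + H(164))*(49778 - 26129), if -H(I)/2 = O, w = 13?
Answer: 279625776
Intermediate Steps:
O = -143 (O = 13*(-11) = -143)
H(I) = 286 (H(I) = -2*(-143) = 286)
(11538 + H(164))*(49778 - 26129) = (11538 + 286)*(49778 - 26129) = 11824*23649 = 279625776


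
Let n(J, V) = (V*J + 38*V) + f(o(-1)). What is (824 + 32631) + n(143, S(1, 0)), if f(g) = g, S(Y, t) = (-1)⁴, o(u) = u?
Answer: 33635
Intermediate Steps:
S(Y, t) = 1
n(J, V) = -1 + 38*V + J*V (n(J, V) = (V*J + 38*V) - 1 = (J*V + 38*V) - 1 = (38*V + J*V) - 1 = -1 + 38*V + J*V)
(824 + 32631) + n(143, S(1, 0)) = (824 + 32631) + (-1 + 38*1 + 143*1) = 33455 + (-1 + 38 + 143) = 33455 + 180 = 33635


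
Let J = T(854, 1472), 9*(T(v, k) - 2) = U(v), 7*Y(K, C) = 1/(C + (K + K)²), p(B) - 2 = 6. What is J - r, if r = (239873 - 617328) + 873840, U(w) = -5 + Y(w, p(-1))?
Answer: -91229408416607/183788136 ≈ -4.9638e+5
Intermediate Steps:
p(B) = 8 (p(B) = 2 + 6 = 8)
Y(K, C) = 1/(7*(C + 4*K²)) (Y(K, C) = 1/(7*(C + (K + K)²)) = 1/(7*(C + (2*K)²)) = 1/(7*(C + 4*K²)))
U(w) = -5 + 1/(7*(8 + 4*w²))
T(v, k) = 2 + (-279 - 140*v²)/(252*(2 + v²)) (T(v, k) = 2 + ((-279 - 140*v²)/(28*(2 + v²)))/9 = 2 + (-279 - 140*v²)/(252*(2 + v²)))
r = 496385 (r = -377455 + 873840 = 496385)
J = 265471753/183788136 (J = (729 + 364*854²)/(252*(2 + 854²)) = (729 + 364*729316)/(252*(2 + 729316)) = (1/252)*(729 + 265471024)/729318 = (1/252)*(1/729318)*265471753 = 265471753/183788136 ≈ 1.4444)
J - r = 265471753/183788136 - 1*496385 = 265471753/183788136 - 496385 = -91229408416607/183788136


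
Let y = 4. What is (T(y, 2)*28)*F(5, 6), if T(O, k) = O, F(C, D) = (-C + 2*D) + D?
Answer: 1456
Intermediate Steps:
F(C, D) = -C + 3*D
(T(y, 2)*28)*F(5, 6) = (4*28)*(-1*5 + 3*6) = 112*(-5 + 18) = 112*13 = 1456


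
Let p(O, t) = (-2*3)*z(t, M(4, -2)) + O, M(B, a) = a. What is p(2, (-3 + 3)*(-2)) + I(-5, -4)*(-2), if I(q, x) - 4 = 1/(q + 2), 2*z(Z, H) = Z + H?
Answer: 2/3 ≈ 0.66667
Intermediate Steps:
z(Z, H) = H/2 + Z/2 (z(Z, H) = (Z + H)/2 = (H + Z)/2 = H/2 + Z/2)
I(q, x) = 4 + 1/(2 + q) (I(q, x) = 4 + 1/(q + 2) = 4 + 1/(2 + q))
p(O, t) = 6 + O - 3*t (p(O, t) = (-2*3)*((1/2)*(-2) + t/2) + O = -6*(-1 + t/2) + O = (6 - 3*t) + O = 6 + O - 3*t)
p(2, (-3 + 3)*(-2)) + I(-5, -4)*(-2) = (6 + 2 - 3*(-3 + 3)*(-2)) + ((9 + 4*(-5))/(2 - 5))*(-2) = (6 + 2 - 0*(-2)) + ((9 - 20)/(-3))*(-2) = (6 + 2 - 3*0) - 1/3*(-11)*(-2) = (6 + 2 + 0) + (11/3)*(-2) = 8 - 22/3 = 2/3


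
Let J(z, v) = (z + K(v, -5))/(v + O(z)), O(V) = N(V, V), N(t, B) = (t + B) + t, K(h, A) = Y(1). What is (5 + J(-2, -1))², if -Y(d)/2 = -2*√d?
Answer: 1089/49 ≈ 22.224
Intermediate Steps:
Y(d) = 4*√d (Y(d) = -(-4)*√d = 4*√d)
K(h, A) = 4 (K(h, A) = 4*√1 = 4*1 = 4)
N(t, B) = B + 2*t (N(t, B) = (B + t) + t = B + 2*t)
O(V) = 3*V (O(V) = V + 2*V = 3*V)
J(z, v) = (4 + z)/(v + 3*z) (J(z, v) = (z + 4)/(v + 3*z) = (4 + z)/(v + 3*z))
(5 + J(-2, -1))² = (5 + (4 - 2)/(-1 + 3*(-2)))² = (5 + 2/(-1 - 6))² = (5 + 2/(-7))² = (5 - ⅐*2)² = (5 - 2/7)² = (33/7)² = 1089/49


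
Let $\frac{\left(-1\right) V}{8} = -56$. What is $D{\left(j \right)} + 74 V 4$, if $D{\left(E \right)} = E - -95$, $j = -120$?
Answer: $132583$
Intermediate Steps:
$V = 448$ ($V = \left(-8\right) \left(-56\right) = 448$)
$D{\left(E \right)} = 95 + E$ ($D{\left(E \right)} = E + 95 = 95 + E$)
$D{\left(j \right)} + 74 V 4 = \left(95 - 120\right) + 74 \cdot 448 \cdot 4 = -25 + 33152 \cdot 4 = -25 + 132608 = 132583$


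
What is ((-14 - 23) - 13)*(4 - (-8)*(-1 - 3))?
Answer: 1400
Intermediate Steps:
((-14 - 23) - 13)*(4 - (-8)*(-1 - 3)) = (-37 - 13)*(4 - (-8)*(-4)) = -50*(4 - 2*16) = -50*(4 - 32) = -50*(-28) = 1400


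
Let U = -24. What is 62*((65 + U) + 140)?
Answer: 11222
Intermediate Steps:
62*((65 + U) + 140) = 62*((65 - 24) + 140) = 62*(41 + 140) = 62*181 = 11222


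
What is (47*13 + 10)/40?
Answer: 621/40 ≈ 15.525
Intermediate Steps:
(47*13 + 10)/40 = (611 + 10)*(1/40) = 621*(1/40) = 621/40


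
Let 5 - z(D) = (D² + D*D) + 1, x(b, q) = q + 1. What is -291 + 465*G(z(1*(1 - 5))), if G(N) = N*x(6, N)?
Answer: 351249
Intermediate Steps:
x(b, q) = 1 + q
z(D) = 4 - 2*D² (z(D) = 5 - ((D² + D*D) + 1) = 5 - ((D² + D²) + 1) = 5 - (2*D² + 1) = 5 - (1 + 2*D²) = 5 + (-1 - 2*D²) = 4 - 2*D²)
G(N) = N*(1 + N)
-291 + 465*G(z(1*(1 - 5))) = -291 + 465*((4 - 2*(1 - 5)²)*(1 + (4 - 2*(1 - 5)²))) = -291 + 465*((4 - 2*(1*(-4))²)*(1 + (4 - 2*(1*(-4))²))) = -291 + 465*((4 - 2*(-4)²)*(1 + (4 - 2*(-4)²))) = -291 + 465*((4 - 2*16)*(1 + (4 - 2*16))) = -291 + 465*((4 - 32)*(1 + (4 - 32))) = -291 + 465*(-28*(1 - 28)) = -291 + 465*(-28*(-27)) = -291 + 465*756 = -291 + 351540 = 351249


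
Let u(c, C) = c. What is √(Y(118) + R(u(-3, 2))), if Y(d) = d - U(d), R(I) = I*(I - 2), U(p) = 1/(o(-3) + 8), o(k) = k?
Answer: 2*√830/5 ≈ 11.524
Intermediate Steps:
U(p) = ⅕ (U(p) = 1/(-3 + 8) = 1/5 = ⅕)
R(I) = I*(-2 + I)
Y(d) = -⅕ + d (Y(d) = d - 1*⅕ = d - ⅕ = -⅕ + d)
√(Y(118) + R(u(-3, 2))) = √((-⅕ + 118) - 3*(-2 - 3)) = √(589/5 - 3*(-5)) = √(589/5 + 15) = √(664/5) = 2*√830/5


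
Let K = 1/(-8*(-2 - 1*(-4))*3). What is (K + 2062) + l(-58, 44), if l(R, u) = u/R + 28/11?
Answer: 31600385/15312 ≈ 2063.8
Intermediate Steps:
l(R, u) = 28/11 + u/R (l(R, u) = u/R + 28*(1/11) = u/R + 28/11 = 28/11 + u/R)
K = -1/48 (K = 1/(-8*(-2 + 4)*3) = 1/(-8*2*3) = 1/(-16*3) = 1/(-48) = -1/48 ≈ -0.020833)
(K + 2062) + l(-58, 44) = (-1/48 + 2062) + (28/11 + 44/(-58)) = 98975/48 + (28/11 + 44*(-1/58)) = 98975/48 + (28/11 - 22/29) = 98975/48 + 570/319 = 31600385/15312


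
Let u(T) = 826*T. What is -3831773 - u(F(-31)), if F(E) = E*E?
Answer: -4625559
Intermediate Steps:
F(E) = E²
-3831773 - u(F(-31)) = -3831773 - 826*(-31)² = -3831773 - 826*961 = -3831773 - 1*793786 = -3831773 - 793786 = -4625559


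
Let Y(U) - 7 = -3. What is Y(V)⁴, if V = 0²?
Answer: 256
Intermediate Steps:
V = 0
Y(U) = 4 (Y(U) = 7 - 3 = 4)
Y(V)⁴ = 4⁴ = 256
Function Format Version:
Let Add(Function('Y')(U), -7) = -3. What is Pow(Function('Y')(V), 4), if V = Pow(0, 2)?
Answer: 256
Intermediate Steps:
V = 0
Function('Y')(U) = 4 (Function('Y')(U) = Add(7, -3) = 4)
Pow(Function('Y')(V), 4) = Pow(4, 4) = 256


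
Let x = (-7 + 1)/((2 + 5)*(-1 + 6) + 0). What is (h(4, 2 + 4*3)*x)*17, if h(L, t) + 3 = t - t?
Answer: 306/35 ≈ 8.7429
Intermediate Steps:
h(L, t) = -3 (h(L, t) = -3 + (t - t) = -3 + 0 = -3)
x = -6/35 (x = -6/(7*5 + 0) = -6/(35 + 0) = -6/35 ≈ -0.17143)
(h(4, 2 + 4*3)*x)*17 = -3*(-6/35)*17 = (18/35)*17 = 306/35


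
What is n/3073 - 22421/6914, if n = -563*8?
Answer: -100040389/21246722 ≈ -4.7085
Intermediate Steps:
n = -4504
n/3073 - 22421/6914 = -4504/3073 - 22421/6914 = -100040389/21246722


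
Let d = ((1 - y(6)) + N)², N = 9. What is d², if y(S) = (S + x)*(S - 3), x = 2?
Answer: 38416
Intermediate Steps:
y(S) = (-3 + S)*(2 + S) (y(S) = (S + 2)*(S - 3) = (2 + S)*(-3 + S) = (-3 + S)*(2 + S))
d = 196 (d = ((1 - (-6 + 6² - 1*6)) + 9)² = ((1 - (-6 + 36 - 6)) + 9)² = ((1 - 1*24) + 9)² = ((1 - 24) + 9)² = (-23 + 9)² = (-14)² = 196)
d² = 196² = 38416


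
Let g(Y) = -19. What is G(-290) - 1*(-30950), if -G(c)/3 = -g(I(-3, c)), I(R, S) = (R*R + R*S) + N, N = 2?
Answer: 30893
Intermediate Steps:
I(R, S) = 2 + R**2 + R*S (I(R, S) = (R*R + R*S) + 2 = (R**2 + R*S) + 2 = 2 + R**2 + R*S)
G(c) = -57 (G(c) = -(-3)*(-19) = -3*19 = -57)
G(-290) - 1*(-30950) = -57 - 1*(-30950) = -57 + 30950 = 30893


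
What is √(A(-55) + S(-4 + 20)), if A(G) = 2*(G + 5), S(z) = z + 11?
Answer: I*√73 ≈ 8.544*I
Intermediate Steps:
S(z) = 11 + z
A(G) = 10 + 2*G (A(G) = 2*(5 + G) = 10 + 2*G)
√(A(-55) + S(-4 + 20)) = √((10 + 2*(-55)) + (11 + (-4 + 20))) = √((10 - 110) + (11 + 16)) = √(-100 + 27) = √(-73) = I*√73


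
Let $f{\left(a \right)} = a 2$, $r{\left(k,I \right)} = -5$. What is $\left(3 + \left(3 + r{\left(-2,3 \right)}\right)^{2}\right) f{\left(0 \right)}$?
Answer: $0$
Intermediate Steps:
$f{\left(a \right)} = 2 a$
$\left(3 + \left(3 + r{\left(-2,3 \right)}\right)^{2}\right) f{\left(0 \right)} = \left(3 + \left(3 - 5\right)^{2}\right) 2 \cdot 0 = \left(3 + \left(-2\right)^{2}\right) 0 = \left(3 + 4\right) 0 = 7 \cdot 0 = 0$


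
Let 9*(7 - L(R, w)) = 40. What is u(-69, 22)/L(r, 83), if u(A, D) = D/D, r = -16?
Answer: 9/23 ≈ 0.39130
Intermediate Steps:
L(R, w) = 23/9 (L(R, w) = 7 - ⅑*40 = 7 - 40/9 = 23/9)
u(A, D) = 1
u(-69, 22)/L(r, 83) = 1/(23/9) = 1*(9/23) = 9/23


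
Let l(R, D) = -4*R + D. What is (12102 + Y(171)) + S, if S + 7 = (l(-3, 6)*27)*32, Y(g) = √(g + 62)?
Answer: 27647 + √233 ≈ 27662.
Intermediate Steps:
Y(g) = √(62 + g)
l(R, D) = D - 4*R
S = 15545 (S = -7 + ((6 - 4*(-3))*27)*32 = -7 + ((6 + 12)*27)*32 = -7 + (18*27)*32 = -7 + 486*32 = -7 + 15552 = 15545)
(12102 + Y(171)) + S = (12102 + √(62 + 171)) + 15545 = (12102 + √233) + 15545 = 27647 + √233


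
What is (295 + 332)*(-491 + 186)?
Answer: -191235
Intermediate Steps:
(295 + 332)*(-491 + 186) = 627*(-305) = -191235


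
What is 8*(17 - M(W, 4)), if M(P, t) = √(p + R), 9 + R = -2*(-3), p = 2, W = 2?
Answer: 136 - 8*I ≈ 136.0 - 8.0*I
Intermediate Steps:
R = -3 (R = -9 - 2*(-3) = -9 + 6 = -3)
M(P, t) = I (M(P, t) = √(2 - 3) = √(-1) = I)
8*(17 - M(W, 4)) = 8*(17 - I) = 136 - 8*I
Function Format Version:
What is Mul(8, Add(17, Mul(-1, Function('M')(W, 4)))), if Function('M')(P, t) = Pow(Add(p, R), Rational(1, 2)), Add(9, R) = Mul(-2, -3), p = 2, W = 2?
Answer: Add(136, Mul(-8, I)) ≈ Add(136.00, Mul(-8.0000, I))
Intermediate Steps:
R = -3 (R = Add(-9, Mul(-2, -3)) = Add(-9, 6) = -3)
Function('M')(P, t) = I (Function('M')(P, t) = Pow(Add(2, -3), Rational(1, 2)) = Pow(-1, Rational(1, 2)) = I)
Mul(8, Add(17, Mul(-1, Function('M')(W, 4)))) = Mul(8, Add(17, Mul(-1, I))) = Add(136, Mul(-8, I))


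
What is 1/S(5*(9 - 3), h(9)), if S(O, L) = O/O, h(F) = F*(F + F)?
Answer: 1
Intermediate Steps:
h(F) = 2*F² (h(F) = F*(2*F) = 2*F²)
S(O, L) = 1
1/S(5*(9 - 3), h(9)) = 1/1 = 1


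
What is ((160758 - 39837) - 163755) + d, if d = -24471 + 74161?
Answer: 6856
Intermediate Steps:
d = 49690
((160758 - 39837) - 163755) + d = ((160758 - 39837) - 163755) + 49690 = (120921 - 163755) + 49690 = -42834 + 49690 = 6856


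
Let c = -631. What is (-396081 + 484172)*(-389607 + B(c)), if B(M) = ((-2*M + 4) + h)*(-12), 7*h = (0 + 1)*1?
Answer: -249615098055/7 ≈ -3.5659e+10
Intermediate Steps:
h = ⅐ (h = ((0 + 1)*1)/7 = (1*1)/7 = (⅐)*1 = ⅐ ≈ 0.14286)
B(M) = -348/7 + 24*M (B(M) = ((-2*M + 4) + ⅐)*(-12) = ((4 - 2*M) + ⅐)*(-12) = (29/7 - 2*M)*(-12) = -348/7 + 24*M)
(-396081 + 484172)*(-389607 + B(c)) = (-396081 + 484172)*(-389607 + (-348/7 + 24*(-631))) = 88091*(-389607 + (-348/7 - 15144)) = 88091*(-389607 - 106356/7) = 88091*(-2833605/7) = -249615098055/7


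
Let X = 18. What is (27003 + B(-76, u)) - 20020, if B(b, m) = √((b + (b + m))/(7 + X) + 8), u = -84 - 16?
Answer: 6983 + 2*I*√13/5 ≈ 6983.0 + 1.4422*I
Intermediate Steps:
u = -100
B(b, m) = √(8 + m/25 + 2*b/25) (B(b, m) = √((b + (b + m))/(7 + 18) + 8) = √((m + 2*b)/25 + 8) = √((m + 2*b)*(1/25) + 8) = √((m/25 + 2*b/25) + 8) = √(8 + m/25 + 2*b/25))
(27003 + B(-76, u)) - 20020 = (27003 + √(200 - 100 + 2*(-76))/5) - 20020 = (27003 + √(200 - 100 - 152)/5) - 20020 = (27003 + √(-52)/5) - 20020 = (27003 + (2*I*√13)/5) - 20020 = (27003 + 2*I*√13/5) - 20020 = 6983 + 2*I*√13/5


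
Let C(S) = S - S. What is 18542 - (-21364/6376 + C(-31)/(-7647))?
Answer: 29561289/1594 ≈ 18545.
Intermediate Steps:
C(S) = 0
18542 - (-21364/6376 + C(-31)/(-7647)) = 18542 - (-21364/6376 + 0/(-7647)) = 18542 - (-21364*1/6376 + 0*(-1/7647)) = 18542 - (-5341/1594 + 0) = 18542 - 1*(-5341/1594) = 18542 + 5341/1594 = 29561289/1594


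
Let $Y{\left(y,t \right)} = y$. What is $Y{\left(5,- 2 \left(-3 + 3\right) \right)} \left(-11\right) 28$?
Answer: $-1540$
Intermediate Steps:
$Y{\left(5,- 2 \left(-3 + 3\right) \right)} \left(-11\right) 28 = 5 \left(-11\right) 28 = \left(-55\right) 28 = -1540$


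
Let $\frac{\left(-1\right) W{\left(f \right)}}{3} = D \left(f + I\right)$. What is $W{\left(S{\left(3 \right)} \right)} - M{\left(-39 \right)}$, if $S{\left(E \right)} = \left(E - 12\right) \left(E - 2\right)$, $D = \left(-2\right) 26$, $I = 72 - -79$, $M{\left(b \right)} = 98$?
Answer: $22054$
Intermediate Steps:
$I = 151$ ($I = 72 + 79 = 151$)
$D = -52$
$S{\left(E \right)} = \left(-12 + E\right) \left(-2 + E\right)$
$W{\left(f \right)} = 23556 + 156 f$ ($W{\left(f \right)} = - 3 \left(- 52 \left(f + 151\right)\right) = - 3 \left(- 52 \left(151 + f\right)\right) = - 3 \left(-7852 - 52 f\right) = 23556 + 156 f$)
$W{\left(S{\left(3 \right)} \right)} - M{\left(-39 \right)} = \left(23556 + 156 \left(24 + 3^{2} - 42\right)\right) - 98 = \left(23556 + 156 \left(24 + 9 - 42\right)\right) - 98 = \left(23556 + 156 \left(-9\right)\right) - 98 = \left(23556 - 1404\right) - 98 = 22152 - 98 = 22054$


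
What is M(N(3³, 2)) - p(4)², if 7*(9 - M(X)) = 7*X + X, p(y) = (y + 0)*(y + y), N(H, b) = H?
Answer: -7321/7 ≈ -1045.9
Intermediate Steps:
p(y) = 2*y² (p(y) = y*(2*y) = 2*y²)
M(X) = 9 - 8*X/7 (M(X) = 9 - (7*X + X)/7 = 9 - 8*X/7)
M(N(3³, 2)) - p(4)² = (9 - 8/7*3³) - (2*4²)² = (9 - 8/7*27) - (2*16)² = (9 - 216/7) - 1*32² = -153/7 - 1*1024 = -153/7 - 1024 = -7321/7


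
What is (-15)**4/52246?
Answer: 50625/52246 ≈ 0.96897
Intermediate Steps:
(-15)**4/52246 = 50625*(1/52246) = 50625/52246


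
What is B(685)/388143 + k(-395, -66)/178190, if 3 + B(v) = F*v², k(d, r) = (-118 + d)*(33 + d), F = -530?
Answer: -362638176296/566911485 ≈ -639.67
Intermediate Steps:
B(v) = -3 - 530*v²
B(685)/388143 + k(-395, -66)/178190 = (-3 - 530*685²)/388143 + (-3894 + (-395)² - 85*(-395))/178190 = (-3 - 530*469225)*(1/388143) + (-3894 + 156025 + 33575)*(1/178190) = (-3 - 248689250)*(1/388143) + 185706*(1/178190) = -248689253*1/388143 + 92853/89095 = -4076873/6363 + 92853/89095 = -362638176296/566911485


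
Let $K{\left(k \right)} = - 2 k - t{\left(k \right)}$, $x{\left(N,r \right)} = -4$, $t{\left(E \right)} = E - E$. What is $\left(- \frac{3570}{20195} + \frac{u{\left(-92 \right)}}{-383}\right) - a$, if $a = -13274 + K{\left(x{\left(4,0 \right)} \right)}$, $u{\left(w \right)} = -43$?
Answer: $\frac{2931652351}{220991} \approx 13266.0$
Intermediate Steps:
$t{\left(E \right)} = 0$
$K{\left(k \right)} = - 2 k$ ($K{\left(k \right)} = - 2 k - 0 = - 2 k + 0 = - 2 k$)
$a = -13266$ ($a = -13274 - -8 = -13274 + 8 = -13266$)
$\left(- \frac{3570}{20195} + \frac{u{\left(-92 \right)}}{-383}\right) - a = \left(- \frac{3570}{20195} - \frac{43}{-383}\right) - -13266 = \left(\left(-3570\right) \frac{1}{20195} - - \frac{43}{383}\right) + 13266 = \left(- \frac{102}{577} + \frac{43}{383}\right) + 13266 = - \frac{14255}{220991} + 13266 = \frac{2931652351}{220991}$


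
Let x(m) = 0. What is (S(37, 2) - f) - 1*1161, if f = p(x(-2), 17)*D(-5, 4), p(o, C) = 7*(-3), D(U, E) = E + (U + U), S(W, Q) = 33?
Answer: -1254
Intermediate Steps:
D(U, E) = E + 2*U
p(o, C) = -21
f = 126 (f = -21*(4 + 2*(-5)) = -21*(4 - 10) = -21*(-6) = 126)
(S(37, 2) - f) - 1*1161 = (33 - 1*126) - 1*1161 = (33 - 126) - 1161 = -93 - 1161 = -1254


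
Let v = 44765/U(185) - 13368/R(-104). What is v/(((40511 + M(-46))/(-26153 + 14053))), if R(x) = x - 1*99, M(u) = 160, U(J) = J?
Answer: -27976107500/305479881 ≈ -91.581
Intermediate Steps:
R(x) = -99 + x (R(x) = x - 99 = -99 + x)
v = 2312075/7511 (v = 44765/185 - 13368/(-99 - 104) = 44765*(1/185) - 13368/(-203) = 8953/37 - 13368*(-1/203) = 8953/37 + 13368/203 = 2312075/7511 ≈ 307.83)
v/(((40511 + M(-46))/(-26153 + 14053))) = 2312075/(7511*(((40511 + 160)/(-26153 + 14053)))) = 2312075/(7511*((40671/(-12100)))) = 2312075/(7511*((40671*(-1/12100)))) = 2312075/(7511*(-40671/12100)) = (2312075/7511)*(-12100/40671) = -27976107500/305479881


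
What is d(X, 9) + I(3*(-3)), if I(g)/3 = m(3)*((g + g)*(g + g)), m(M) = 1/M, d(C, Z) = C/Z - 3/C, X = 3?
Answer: 970/3 ≈ 323.33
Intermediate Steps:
d(C, Z) = -3/C + C/Z
I(g) = 4*g² (I(g) = 3*(((g + g)*(g + g))/3) = 3*(((2*g)*(2*g))/3) = 3*((4*g²)/3) = 3*(4*g²/3) = 4*g²)
d(X, 9) + I(3*(-3)) = (-3/3 + 3/9) + 4*(3*(-3))² = (-3*⅓ + 3*(⅑)) + 4*(-9)² = (-1 + ⅓) + 4*81 = -⅔ + 324 = 970/3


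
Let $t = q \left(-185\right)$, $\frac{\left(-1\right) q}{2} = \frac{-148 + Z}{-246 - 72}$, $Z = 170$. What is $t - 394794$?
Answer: $- \frac{62776316}{159} \approx -3.9482 \cdot 10^{5}$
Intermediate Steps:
$q = \frac{22}{159}$ ($q = - 2 \frac{-148 + 170}{-246 - 72} = - 2 \frac{22}{-318} = - 2 \cdot 22 \left(- \frac{1}{318}\right) = \left(-2\right) \left(- \frac{11}{159}\right) = \frac{22}{159} \approx 0.13836$)
$t = - \frac{4070}{159}$ ($t = \frac{22}{159} \left(-185\right) = - \frac{4070}{159} \approx -25.597$)
$t - 394794 = - \frac{4070}{159} - 394794 = - \frac{62776316}{159}$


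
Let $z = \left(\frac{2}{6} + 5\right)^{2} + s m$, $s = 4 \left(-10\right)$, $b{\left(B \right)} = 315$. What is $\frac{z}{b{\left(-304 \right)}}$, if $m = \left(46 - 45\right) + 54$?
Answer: $- \frac{2792}{405} \approx -6.8938$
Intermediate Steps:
$s = -40$
$m = 55$ ($m = 1 + 54 = 55$)
$z = - \frac{19544}{9}$ ($z = \left(\frac{2}{6} + 5\right)^{2} - 2200 = \left(2 \cdot \frac{1}{6} + 5\right)^{2} - 2200 = \left(\frac{1}{3} + 5\right)^{2} - 2200 = \left(\frac{16}{3}\right)^{2} - 2200 = \frac{256}{9} - 2200 = - \frac{19544}{9} \approx -2171.6$)
$\frac{z}{b{\left(-304 \right)}} = - \frac{19544}{9 \cdot 315} = \left(- \frac{19544}{9}\right) \frac{1}{315} = - \frac{2792}{405}$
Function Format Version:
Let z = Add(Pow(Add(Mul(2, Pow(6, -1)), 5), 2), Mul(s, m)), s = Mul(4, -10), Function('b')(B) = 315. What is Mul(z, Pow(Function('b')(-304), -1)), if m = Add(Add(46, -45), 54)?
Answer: Rational(-2792, 405) ≈ -6.8938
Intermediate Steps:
s = -40
m = 55 (m = Add(1, 54) = 55)
z = Rational(-19544, 9) (z = Add(Pow(Add(Mul(2, Pow(6, -1)), 5), 2), Mul(-40, 55)) = Add(Pow(Add(Mul(2, Rational(1, 6)), 5), 2), -2200) = Add(Pow(Add(Rational(1, 3), 5), 2), -2200) = Add(Pow(Rational(16, 3), 2), -2200) = Add(Rational(256, 9), -2200) = Rational(-19544, 9) ≈ -2171.6)
Mul(z, Pow(Function('b')(-304), -1)) = Mul(Rational(-19544, 9), Pow(315, -1)) = Mul(Rational(-19544, 9), Rational(1, 315)) = Rational(-2792, 405)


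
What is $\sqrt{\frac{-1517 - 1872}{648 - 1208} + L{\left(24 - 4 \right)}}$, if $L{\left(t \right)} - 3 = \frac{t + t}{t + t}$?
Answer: $\frac{\sqrt{197015}}{140} \approx 3.1705$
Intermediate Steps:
$L{\left(t \right)} = 4$ ($L{\left(t \right)} = 3 + \frac{t + t}{t + t} = 3 + \frac{2 t}{2 t} = 3 + 2 t \frac{1}{2 t} = 3 + 1 = 4$)
$\sqrt{\frac{-1517 - 1872}{648 - 1208} + L{\left(24 - 4 \right)}} = \sqrt{\frac{-1517 - 1872}{648 - 1208} + 4} = \sqrt{- \frac{3389}{-560} + 4} = \sqrt{\left(-3389\right) \left(- \frac{1}{560}\right) + 4} = \sqrt{\frac{3389}{560} + 4} = \sqrt{\frac{5629}{560}} = \frac{\sqrt{197015}}{140}$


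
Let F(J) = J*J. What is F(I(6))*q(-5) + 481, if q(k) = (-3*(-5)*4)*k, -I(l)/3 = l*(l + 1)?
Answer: -4762319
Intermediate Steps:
I(l) = -3*l*(1 + l) (I(l) = -3*l*(l + 1) = -3*l*(1 + l))
q(k) = 60*k (q(k) = (15*4)*k = 60*k)
F(J) = J²
F(I(6))*q(-5) + 481 = (-3*6*(1 + 6))²*(60*(-5)) + 481 = (-3*6*7)²*(-300) + 481 = (-126)²*(-300) + 481 = 15876*(-300) + 481 = -4762800 + 481 = -4762319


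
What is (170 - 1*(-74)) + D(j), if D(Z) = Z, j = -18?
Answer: 226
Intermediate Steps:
(170 - 1*(-74)) + D(j) = (170 - 1*(-74)) - 18 = (170 + 74) - 18 = 244 - 18 = 226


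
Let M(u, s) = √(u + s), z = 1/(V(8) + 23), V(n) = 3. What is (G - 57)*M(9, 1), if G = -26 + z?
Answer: -2157*√10/26 ≈ -262.35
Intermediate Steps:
z = 1/26 (z = 1/(3 + 23) = 1/26 ≈ 0.038462)
M(u, s) = √(s + u)
G = -675/26 (G = -26 + 1/26 = -675/26 ≈ -25.962)
(G - 57)*M(9, 1) = (-675/26 - 57)*√(1 + 9) = -2157*√10/26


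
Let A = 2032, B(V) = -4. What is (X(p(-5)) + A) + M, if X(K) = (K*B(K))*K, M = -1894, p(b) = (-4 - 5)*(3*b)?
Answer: -72762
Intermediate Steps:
p(b) = -27*b
X(K) = -4*K² (X(K) = (K*(-4))*K = (-4*K)*K = -4*K²)
(X(p(-5)) + A) + M = (-4*(-27*(-5))² + 2032) - 1894 = (-4*135² + 2032) - 1894 = (-4*18225 + 2032) - 1894 = (-72900 + 2032) - 1894 = -70868 - 1894 = -72762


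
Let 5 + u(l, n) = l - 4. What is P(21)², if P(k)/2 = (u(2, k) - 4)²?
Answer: 58564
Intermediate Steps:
u(l, n) = -9 + l (u(l, n) = -5 + (l - 4) = -5 + (-4 + l) = -9 + l)
P(k) = 242 (P(k) = 2*((-9 + 2) - 4)² = 2*(-7 - 4)² = 2*(-11)² = 2*121 = 242)
P(21)² = 242² = 58564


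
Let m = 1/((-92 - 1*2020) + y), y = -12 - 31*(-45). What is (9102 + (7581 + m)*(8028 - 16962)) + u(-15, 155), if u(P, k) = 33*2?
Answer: -16455832120/243 ≈ -6.7719e+7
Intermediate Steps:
y = 1383 (y = -12 + 1395 = 1383)
u(P, k) = 66
m = -1/729 (m = 1/((-92 - 1*2020) + 1383) = 1/((-92 - 2020) + 1383) = 1/(-2112 + 1383) = 1/(-729) = -1/729 ≈ -0.0013717)
(9102 + (7581 + m)*(8028 - 16962)) + u(-15, 155) = (9102 + (7581 - 1/729)*(8028 - 16962)) + 66 = (9102 + (5526548/729)*(-8934)) + 66 = (9102 - 16458059944/243) + 66 = -16455848158/243 + 66 = -16455832120/243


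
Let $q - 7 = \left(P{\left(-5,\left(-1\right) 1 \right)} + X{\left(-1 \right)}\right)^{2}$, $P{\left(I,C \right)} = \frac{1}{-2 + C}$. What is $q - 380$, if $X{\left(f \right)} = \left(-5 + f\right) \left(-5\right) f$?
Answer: $\frac{4924}{9} \approx 547.11$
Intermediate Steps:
$X{\left(f \right)} = f \left(25 - 5 f\right)$ ($X{\left(f \right)} = \left(25 - 5 f\right) f = f \left(25 - 5 f\right)$)
$q = \frac{8344}{9}$ ($q = 7 + \left(\frac{1}{-2 - 1} + 5 \left(-1\right) \left(5 - -1\right)\right)^{2} = 7 + \left(\frac{1}{-2 - 1} + 5 \left(-1\right) \left(5 + 1\right)\right)^{2} = 7 + \left(\frac{1}{-3} + 5 \left(-1\right) 6\right)^{2} = 7 + \left(- \frac{1}{3} - 30\right)^{2} = 7 + \left(- \frac{91}{3}\right)^{2} = 7 + \frac{8281}{9} = \frac{8344}{9} \approx 927.11$)
$q - 380 = \frac{8344}{9} - 380 = \frac{4924}{9}$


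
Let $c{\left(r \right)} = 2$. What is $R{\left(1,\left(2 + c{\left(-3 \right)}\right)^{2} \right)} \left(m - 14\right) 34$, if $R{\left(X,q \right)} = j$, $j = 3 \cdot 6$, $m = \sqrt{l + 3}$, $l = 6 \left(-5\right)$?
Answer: $-8568 + 1836 i \sqrt{3} \approx -8568.0 + 3180.0 i$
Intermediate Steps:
$l = -30$
$m = 3 i \sqrt{3}$ ($m = \sqrt{-30 + 3} = \sqrt{-27} = 3 i \sqrt{3} \approx 5.1962 i$)
$j = 18$
$R{\left(X,q \right)} = 18$
$R{\left(1,\left(2 + c{\left(-3 \right)}\right)^{2} \right)} \left(m - 14\right) 34 = 18 \left(3 i \sqrt{3} - 14\right) 34 = 18 \left(-14 + 3 i \sqrt{3}\right) 34 = \left(-252 + 54 i \sqrt{3}\right) 34 = -8568 + 1836 i \sqrt{3}$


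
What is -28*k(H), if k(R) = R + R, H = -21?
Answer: 1176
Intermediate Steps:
k(R) = 2*R
-28*k(H) = -56*(-21) = -28*(-42) = 1176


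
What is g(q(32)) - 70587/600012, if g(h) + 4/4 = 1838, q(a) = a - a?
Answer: 122461273/66668 ≈ 1836.9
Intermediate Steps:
q(a) = 0
g(h) = 1837 (g(h) = -1 + 1838 = 1837)
g(q(32)) - 70587/600012 = 1837 - 70587/600012 = 1837 - 1*7843/66668 = 1837 - 7843/66668 = 122461273/66668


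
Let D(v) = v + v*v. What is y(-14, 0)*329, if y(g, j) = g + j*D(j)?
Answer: -4606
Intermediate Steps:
D(v) = v + v²
y(g, j) = g + j²*(1 + j) (y(g, j) = g + j*(j*(1 + j)) = g + j²*(1 + j))
y(-14, 0)*329 = (-14 + 0²*(1 + 0))*329 = (-14 + 0*1)*329 = (-14 + 0)*329 = -14*329 = -4606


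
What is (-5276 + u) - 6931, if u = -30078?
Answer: -42285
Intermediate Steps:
(-5276 + u) - 6931 = (-5276 - 30078) - 6931 = -35354 - 6931 = -42285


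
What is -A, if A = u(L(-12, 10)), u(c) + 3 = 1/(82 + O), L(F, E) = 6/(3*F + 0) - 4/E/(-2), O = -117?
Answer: 106/35 ≈ 3.0286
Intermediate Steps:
L(F, E) = 2/E + 2/F (L(F, E) = 6/((3*F)) - 4/E*(-½) = 6*(1/(3*F)) + 2/E = 2/F + 2/E = 2/E + 2/F)
u(c) = -106/35 (u(c) = -3 + 1/(82 - 117) = -3 + 1/(-35) = -3 - 1/35 = -106/35)
A = -106/35 ≈ -3.0286
-A = -1*(-106/35) = 106/35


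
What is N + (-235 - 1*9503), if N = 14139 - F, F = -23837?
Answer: 28238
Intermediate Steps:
N = 37976 (N = 14139 - 1*(-23837) = 14139 + 23837 = 37976)
N + (-235 - 1*9503) = 37976 + (-235 - 1*9503) = 37976 + (-235 - 9503) = 37976 - 9738 = 28238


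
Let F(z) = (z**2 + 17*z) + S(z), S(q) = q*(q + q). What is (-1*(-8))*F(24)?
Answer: 17088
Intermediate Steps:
S(q) = 2*q**2 (S(q) = q*(2*q) = 2*q**2)
F(z) = 3*z**2 + 17*z (F(z) = (z**2 + 17*z) + 2*z**2 = 3*z**2 + 17*z)
(-1*(-8))*F(24) = (-1*(-8))*(24*(17 + 3*24)) = 8*(24*(17 + 72)) = 8*(24*89) = 8*2136 = 17088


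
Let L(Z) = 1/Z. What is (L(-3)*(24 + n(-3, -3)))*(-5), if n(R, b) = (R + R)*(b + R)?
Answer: 100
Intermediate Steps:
n(R, b) = 2*R*(R + b) (n(R, b) = (2*R)*(R + b) = 2*R*(R + b))
(L(-3)*(24 + n(-3, -3)))*(-5) = ((24 + 2*(-3)*(-3 - 3))/(-3))*(-5) = -(24 + 2*(-3)*(-6))/3*(-5) = -(24 + 36)/3*(-5) = -1/3*60*(-5) = -20*(-5) = 100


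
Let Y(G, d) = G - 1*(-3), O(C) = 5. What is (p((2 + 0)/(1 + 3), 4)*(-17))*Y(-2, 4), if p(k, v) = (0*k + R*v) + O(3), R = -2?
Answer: 51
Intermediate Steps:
p(k, v) = 5 - 2*v (p(k, v) = (0*k - 2*v) + 5 = (0 - 2*v) + 5 = -2*v + 5 = 5 - 2*v)
Y(G, d) = 3 + G (Y(G, d) = G + 3 = 3 + G)
(p((2 + 0)/(1 + 3), 4)*(-17))*Y(-2, 4) = ((5 - 2*4)*(-17))*(3 - 2) = ((5 - 8)*(-17))*1 = -3*(-17)*1 = 51*1 = 51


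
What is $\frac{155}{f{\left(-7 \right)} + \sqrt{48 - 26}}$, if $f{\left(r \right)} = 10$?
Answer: $\frac{775}{39} - \frac{155 \sqrt{22}}{78} \approx 10.551$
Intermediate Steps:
$\frac{155}{f{\left(-7 \right)} + \sqrt{48 - 26}} = \frac{155}{10 + \sqrt{48 - 26}} = \frac{155}{10 + \sqrt{22}}$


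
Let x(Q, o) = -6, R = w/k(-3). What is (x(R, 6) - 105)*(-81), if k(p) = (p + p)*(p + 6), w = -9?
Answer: 8991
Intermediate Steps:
k(p) = 2*p*(6 + p) (k(p) = (2*p)*(6 + p) = 2*p*(6 + p))
R = ½ (R = -9*(-1/(6*(6 - 3))) = -9/(2*(-3)*3) = -9/(-18) = -9*(-1/18) = ½ ≈ 0.50000)
(x(R, 6) - 105)*(-81) = (-6 - 105)*(-81) = -111*(-81) = 8991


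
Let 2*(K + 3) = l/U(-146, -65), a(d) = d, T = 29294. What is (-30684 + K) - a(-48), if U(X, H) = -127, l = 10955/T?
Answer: -227974882919/7440676 ≈ -30639.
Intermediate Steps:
l = 10955/29294 ≈ 0.37397
K = -22332983/7440676 (K = -3 + ((10955/29294)/(-127))/2 = -3 + ((10955/29294)*(-1/127))/2 = -3 + (½)*(-10955/3720338) = -3 - 10955/7440676 = -22332983/7440676 ≈ -3.0015)
(-30684 + K) - a(-48) = (-30684 - 22332983/7440676) - 1*(-48) = -228332035367/7440676 + 48 = -227974882919/7440676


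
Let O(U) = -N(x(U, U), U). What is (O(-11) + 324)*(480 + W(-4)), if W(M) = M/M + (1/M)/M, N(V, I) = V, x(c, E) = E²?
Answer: 1562491/16 ≈ 97656.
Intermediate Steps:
W(M) = 1 + M⁻² (W(M) = 1 + 1/(M*M) = 1 + M⁻²)
O(U) = -U²
(O(-11) + 324)*(480 + W(-4)) = (-1*(-11)² + 324)*(480 + (1 + (-4)⁻²)) = (-1*121 + 324)*(480 + (1 + 1/16)) = (-121 + 324)*(480 + 17/16) = 203*(7697/16) = 1562491/16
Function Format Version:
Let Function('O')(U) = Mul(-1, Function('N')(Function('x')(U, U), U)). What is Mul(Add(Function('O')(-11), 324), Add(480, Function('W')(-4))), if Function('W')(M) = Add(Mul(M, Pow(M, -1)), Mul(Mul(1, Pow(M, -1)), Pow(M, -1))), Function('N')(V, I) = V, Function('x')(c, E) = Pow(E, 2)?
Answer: Rational(1562491, 16) ≈ 97656.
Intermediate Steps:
Function('W')(M) = Add(1, Pow(M, -2)) (Function('W')(M) = Add(1, Mul(Pow(M, -1), Pow(M, -1))) = Add(1, Pow(M, -2)))
Function('O')(U) = Mul(-1, Pow(U, 2))
Mul(Add(Function('O')(-11), 324), Add(480, Function('W')(-4))) = Mul(Add(Mul(-1, Pow(-11, 2)), 324), Add(480, Add(1, Pow(-4, -2)))) = Mul(Add(Mul(-1, 121), 324), Add(480, Add(1, Rational(1, 16)))) = Mul(Add(-121, 324), Add(480, Rational(17, 16))) = Mul(203, Rational(7697, 16)) = Rational(1562491, 16)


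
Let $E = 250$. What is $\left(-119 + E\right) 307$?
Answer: $40217$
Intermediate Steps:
$\left(-119 + E\right) 307 = \left(-119 + 250\right) 307 = 131 \cdot 307 = 40217$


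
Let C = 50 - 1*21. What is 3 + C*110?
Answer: 3193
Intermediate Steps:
C = 29 (C = 50 - 21 = 29)
3 + C*110 = 3 + 29*110 = 3 + 3190 = 3193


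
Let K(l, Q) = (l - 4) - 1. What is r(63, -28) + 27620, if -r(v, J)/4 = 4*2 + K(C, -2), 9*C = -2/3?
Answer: 745424/27 ≈ 27608.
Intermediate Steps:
C = -2/27 (C = (-2/3)/9 = (-2*1/3)/9 = (1/9)*(-2/3) = -2/27 ≈ -0.074074)
K(l, Q) = -5 + l (K(l, Q) = (-4 + l) - 1 = -5 + l)
r(v, J) = -316/27 (r(v, J) = -4*(4*2 + (-5 - 2/27)) = -4*(8 - 137/27) = -4*79/27 = -316/27)
r(63, -28) + 27620 = -316/27 + 27620 = 745424/27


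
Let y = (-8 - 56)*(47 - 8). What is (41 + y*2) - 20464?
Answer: -25415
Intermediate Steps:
y = -2496 (y = -64*39 = -2496)
(41 + y*2) - 20464 = (41 - 2496*2) - 20464 = (41 - 4992) - 20464 = -4951 - 20464 = -25415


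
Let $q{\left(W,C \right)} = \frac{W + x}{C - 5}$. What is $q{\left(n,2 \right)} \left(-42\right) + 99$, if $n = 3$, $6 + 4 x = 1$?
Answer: $\frac{247}{2} \approx 123.5$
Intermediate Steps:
$x = - \frac{5}{4}$ ($x = - \frac{3}{2} + \frac{1}{4} \cdot 1 = - \frac{3}{2} + \frac{1}{4} = - \frac{5}{4} \approx -1.25$)
$q{\left(W,C \right)} = \frac{- \frac{5}{4} + W}{-5 + C}$ ($q{\left(W,C \right)} = \frac{W - \frac{5}{4}}{C - 5} = \frac{- \frac{5}{4} + W}{-5 + C}$)
$q{\left(n,2 \right)} \left(-42\right) + 99 = \frac{- \frac{5}{4} + 3}{-5 + 2} \left(-42\right) + 99 = \frac{1}{-3} \cdot \frac{7}{4} \left(-42\right) + 99 = \left(- \frac{1}{3}\right) \frac{7}{4} \left(-42\right) + 99 = \left(- \frac{7}{12}\right) \left(-42\right) + 99 = \frac{49}{2} + 99 = \frac{247}{2}$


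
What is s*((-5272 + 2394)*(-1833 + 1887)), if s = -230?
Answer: 35744760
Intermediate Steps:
s*((-5272 + 2394)*(-1833 + 1887)) = -230*(-5272 + 2394)*(-1833 + 1887) = -(-661940)*54 = -230*(-155412) = 35744760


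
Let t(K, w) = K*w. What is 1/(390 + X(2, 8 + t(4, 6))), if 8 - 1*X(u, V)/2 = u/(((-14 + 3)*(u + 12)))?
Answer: 77/31264 ≈ 0.0024629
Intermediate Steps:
X(u, V) = 16 - 2*u/(-132 - 11*u) (X(u, V) = 16 - 2*u/((-14 + 3)*(u + 12)) = 16 - 2*u/((-11*(12 + u))) = 16 - 2*u/(-132 - 11*u))
1/(390 + X(2, 8 + t(4, 6))) = 1/(390 + 2*(1056 + 89*2)/(11*(12 + 2))) = 1/(390 + (2/11)*(1056 + 178)/14) = 1/(390 + (2/11)*(1/14)*1234) = 1/(390 + 1234/77) = 1/(31264/77) = 77/31264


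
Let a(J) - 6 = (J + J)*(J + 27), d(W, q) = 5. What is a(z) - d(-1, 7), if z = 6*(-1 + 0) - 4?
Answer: -339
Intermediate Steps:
z = -10 (z = 6*(-1) - 4 = -6 - 4 = -10)
a(J) = 6 + 2*J*(27 + J) (a(J) = 6 + (J + J)*(J + 27) = 6 + (2*J)*(27 + J) = 6 + 2*J*(27 + J))
a(z) - d(-1, 7) = (6 + 2*(-10)² + 54*(-10)) - 1*5 = (6 + 2*100 - 540) - 5 = (6 + 200 - 540) - 5 = -334 - 5 = -339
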